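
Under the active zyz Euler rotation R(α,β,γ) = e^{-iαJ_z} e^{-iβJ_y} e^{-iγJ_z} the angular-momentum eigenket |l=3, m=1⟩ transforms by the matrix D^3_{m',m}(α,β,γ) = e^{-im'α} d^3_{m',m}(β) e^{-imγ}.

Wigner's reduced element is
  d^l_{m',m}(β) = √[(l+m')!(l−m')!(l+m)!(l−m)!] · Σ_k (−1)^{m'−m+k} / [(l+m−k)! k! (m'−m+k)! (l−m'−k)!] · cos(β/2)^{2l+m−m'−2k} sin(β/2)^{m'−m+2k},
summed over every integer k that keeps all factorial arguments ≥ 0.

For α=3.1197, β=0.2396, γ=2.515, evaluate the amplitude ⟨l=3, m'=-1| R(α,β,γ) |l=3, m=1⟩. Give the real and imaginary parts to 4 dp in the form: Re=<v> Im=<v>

Split into d^3_{-1,1}(β=0.2396) × two z-phases.
With c≡cos(β/2)=0.992833 and s≡sin(β/2)=0.119514, N=[2·24·24·2]^{1/2}=48.000000
The bounds max(0,m−m')=2 and min(l+m,l−m')=4 give 3 terms
  k=2: (−1)^0·48.0000/(8)·0.9928^4·0.1195^2 = +0.083270
  k=3: (−1)^1·48.0000/(6)·0.9928^2·0.1195^4 = -0.001609
  k=4: (−1)^2·48.0000/(48)·0.9928^0·0.1195^6 = +0.000003
d^3_{-1,1}(0.2396) = +0.083270 -0.001609 +0.000003 = +0.081664
D = (-0.999760+0.021891i)·(+0.081664)·(-0.810030-0.586388i) = +0.067183+0.046427i

Re=0.0672 Im=0.0464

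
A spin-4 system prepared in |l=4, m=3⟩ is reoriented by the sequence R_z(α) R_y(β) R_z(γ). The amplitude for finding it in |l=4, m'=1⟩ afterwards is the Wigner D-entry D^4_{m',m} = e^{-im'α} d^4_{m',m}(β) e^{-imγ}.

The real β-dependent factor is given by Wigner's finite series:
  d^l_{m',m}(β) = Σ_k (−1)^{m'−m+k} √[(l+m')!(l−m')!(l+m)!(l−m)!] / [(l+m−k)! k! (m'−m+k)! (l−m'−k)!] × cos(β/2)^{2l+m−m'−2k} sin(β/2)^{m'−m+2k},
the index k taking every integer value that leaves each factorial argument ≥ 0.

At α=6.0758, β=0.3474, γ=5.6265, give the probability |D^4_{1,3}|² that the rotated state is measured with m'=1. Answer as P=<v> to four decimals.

P=0.0422

Split into d^4_{1,3}(β=0.3474) × two z-phases.
With c≡cos(β/2)=0.984952 and s≡sin(β/2)=0.172828, N=[120·6·5040·1]^{1/2}=1904.940944
Admissible k: 2..3 (factorial args all ≥0)
  k=2: (−1)^0·1904.9409/(240)·0.9850^6·0.1728^2 = +0.216465
  k=3: (−1)^1·1904.9409/(144)·0.9850^4·0.1728^4 = -0.011108
d^4_{1,3}(0.3474) = +0.216465 -0.011108 = +0.205357
|D^4_{1,3}|² = |d^4_{1,3}(β)|² = (+0.205357)² = 0.042172 (the z-rotation phases have unit modulus)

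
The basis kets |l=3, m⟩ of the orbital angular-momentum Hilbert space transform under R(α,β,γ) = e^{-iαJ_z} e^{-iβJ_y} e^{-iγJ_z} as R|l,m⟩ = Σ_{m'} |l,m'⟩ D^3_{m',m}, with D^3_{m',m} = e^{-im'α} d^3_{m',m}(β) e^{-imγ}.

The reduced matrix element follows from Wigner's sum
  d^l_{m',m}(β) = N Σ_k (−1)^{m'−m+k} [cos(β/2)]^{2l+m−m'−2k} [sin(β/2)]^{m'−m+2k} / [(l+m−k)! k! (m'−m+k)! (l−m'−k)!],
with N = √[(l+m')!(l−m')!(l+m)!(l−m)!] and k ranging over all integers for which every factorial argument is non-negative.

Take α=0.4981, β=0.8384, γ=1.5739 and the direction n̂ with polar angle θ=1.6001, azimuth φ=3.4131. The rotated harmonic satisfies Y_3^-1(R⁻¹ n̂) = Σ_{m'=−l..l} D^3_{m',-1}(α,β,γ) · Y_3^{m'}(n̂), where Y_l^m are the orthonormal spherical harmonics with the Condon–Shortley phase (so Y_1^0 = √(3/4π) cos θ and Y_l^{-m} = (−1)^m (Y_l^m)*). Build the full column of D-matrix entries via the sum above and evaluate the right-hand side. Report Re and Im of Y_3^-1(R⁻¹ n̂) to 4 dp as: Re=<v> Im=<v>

Need the full column D^3_{m',-1} for m'=−3..3 at α=0.4981, β=0.8384, γ=1.5739.
cos(β/2)=0.913415, sin(β/2)=0.407030
d^3_{-3,-1}: single k=2 term ⇒ +0.446653;  D = -0.445451+0.032752i
d^3_{-2,-1}: k∈[1..2] ⇒ +0.818402 -0.325022 = +0.493380;  D = -0.414979+0.266863i
d^3_{-1,-1}: k∈[0..2] ⇒ +0.580776 -0.922603 +0.137402 = -0.204425;  D = +0.098223-0.179282i
d^3_{0,-1}: k∈[0..2] ⇒ -0.896514 +0.534066 -0.035350 = -0.397798;  D = +0.001235-0.397797i
d^3_{1,-1}: k∈[0..2] ⇒ +0.691952 -0.183202 +0.004547 = +0.513297;  D = +0.243831+0.451686i
d^3_{2,-1}: k∈[0..1] ⇒ -0.325022 +0.032270 = -0.292752;  D = -0.245245-0.159872i
d^3_{3,-1}: single k=0 term ⇒ +0.088692;  D = +0.088412+0.007052i
Y_3^{m'}(θ=1.6001,φ=3.4131) and Σ D·Y over m':
  (-0.4455+0.0328i)·(-0.2859+0.3031i)  (-0.4150+0.2669i)·(-0.0256+0.0155i)  (+0.0982-0.1793i)·(+0.3099-0.0863i)  (+0.0012-0.3978i)·(+0.0328+0.0000i)  (+0.2438+0.4517i)·(-0.3099-0.0863i)  (-0.2452-0.1599i)·(-0.0256-0.0155i)  (+0.0884+0.0071i)·(+0.2859+0.3031i)
Y_3^-1(R⁻¹ n̂) = +0.129320-0.358986i

Re=0.1293 Im=-0.3590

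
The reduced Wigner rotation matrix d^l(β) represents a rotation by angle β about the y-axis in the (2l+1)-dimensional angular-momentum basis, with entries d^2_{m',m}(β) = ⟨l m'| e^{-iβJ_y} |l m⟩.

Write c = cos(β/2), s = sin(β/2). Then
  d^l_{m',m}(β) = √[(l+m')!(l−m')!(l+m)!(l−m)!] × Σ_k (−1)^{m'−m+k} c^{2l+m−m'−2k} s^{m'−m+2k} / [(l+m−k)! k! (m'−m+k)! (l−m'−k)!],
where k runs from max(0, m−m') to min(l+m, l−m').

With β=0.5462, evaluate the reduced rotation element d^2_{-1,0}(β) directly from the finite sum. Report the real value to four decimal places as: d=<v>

d=0.5436

d^2_{-1,0}(β=0.5462) via Wigner's sum:
c=cos(0.5462/2)=0.962939, s=sin(0.5462/2)=0.269718; N=√[1·6·2·2]=4.898979
k: max(0,(0)−(-1))=1 … min(2+(0),2−(-1))=2
  k=1: (−1)^0·4.8990/(2)·0.9629^3·0.2697^1 = +0.589905
  k=2: (−1)^1·4.8990/(2)·0.9629^1·0.2697^3 = -0.046281
d^2_{-1,0}(0.5462) = +0.589905 -0.046281 = +0.543624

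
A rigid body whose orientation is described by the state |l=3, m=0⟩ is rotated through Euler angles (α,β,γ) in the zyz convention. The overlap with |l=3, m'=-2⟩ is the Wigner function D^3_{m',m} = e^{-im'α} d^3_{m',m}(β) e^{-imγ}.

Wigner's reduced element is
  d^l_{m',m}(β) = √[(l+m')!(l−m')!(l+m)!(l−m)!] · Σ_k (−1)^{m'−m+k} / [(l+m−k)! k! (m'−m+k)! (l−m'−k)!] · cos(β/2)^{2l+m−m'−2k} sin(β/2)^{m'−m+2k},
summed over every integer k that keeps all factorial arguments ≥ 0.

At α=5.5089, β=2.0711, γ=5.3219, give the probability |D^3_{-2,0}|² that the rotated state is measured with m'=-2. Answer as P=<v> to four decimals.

P=0.2557

First d^3_{-2,0}(β=2.0711), then the phase factors e^{-i(-2)α} and e^{-i(0)γ}:
Half-angle: c=0.510053, s=0.860143. N=√(1·120·6·6)=65.726707
k: max(0,(0)−(-2))=2 … min(3+(0),3−(-2))=3
  k=2: (−1)^0·65.7267/(12)·0.5101^4·0.8601^2 = +0.274260
  k=3: (−1)^1·65.7267/(12)·0.5101^2·0.8601^4 = -0.779963
d^3_{-2,0}(2.0711) = +0.274260 -0.779963 = -0.505702
|D^3_{-2,0}|² = |d^3_{-2,0}(β)|² = (-0.505702)² = 0.255735 (the z-rotation phases have unit modulus)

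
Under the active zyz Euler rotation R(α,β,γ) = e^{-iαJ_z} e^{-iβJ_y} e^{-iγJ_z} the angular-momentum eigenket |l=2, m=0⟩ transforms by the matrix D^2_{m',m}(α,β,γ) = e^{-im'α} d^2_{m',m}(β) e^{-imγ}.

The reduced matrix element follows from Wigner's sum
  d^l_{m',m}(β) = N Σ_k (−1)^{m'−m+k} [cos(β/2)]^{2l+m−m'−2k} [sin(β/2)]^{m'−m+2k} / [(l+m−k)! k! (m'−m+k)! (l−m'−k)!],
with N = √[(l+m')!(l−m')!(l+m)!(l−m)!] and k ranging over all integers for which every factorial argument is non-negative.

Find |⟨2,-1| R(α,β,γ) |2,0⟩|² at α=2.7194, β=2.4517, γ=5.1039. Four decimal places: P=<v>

Split into d^2_{-1,0}(β=2.4517) × two z-phases.
Half-angle: c=0.338146, s=0.941094. N=√(1·6·2·2)=4.898979
The bounds max(0,m−m')=1 and min(l+m,l−m')=2 give 2 terms
  k=1: (−1)^0·4.8990/(2)·0.3381^3·0.9411^1 = +0.089130
  k=2: (−1)^1·4.8990/(2)·0.3381^1·0.9411^3 = -0.690365
d^2_{-1,0}(2.4517) = +0.089130 -0.690365 = -0.601235
|D^2_{-1,0}|² = |d^2_{-1,0}(β)|² = (-0.601235)² = 0.361484 (the z-rotation phases have unit modulus)

P=0.3615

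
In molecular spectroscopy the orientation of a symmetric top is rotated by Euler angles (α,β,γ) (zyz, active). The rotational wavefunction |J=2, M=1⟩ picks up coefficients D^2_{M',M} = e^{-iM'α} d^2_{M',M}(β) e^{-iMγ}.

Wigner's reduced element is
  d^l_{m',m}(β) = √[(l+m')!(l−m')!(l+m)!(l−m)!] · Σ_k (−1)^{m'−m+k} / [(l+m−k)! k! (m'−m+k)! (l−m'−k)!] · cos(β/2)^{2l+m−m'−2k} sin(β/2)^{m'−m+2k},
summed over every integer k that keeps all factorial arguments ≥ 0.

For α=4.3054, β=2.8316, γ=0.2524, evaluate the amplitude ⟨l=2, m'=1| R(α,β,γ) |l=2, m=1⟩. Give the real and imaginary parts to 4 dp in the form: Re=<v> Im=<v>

Re=0.0107 Im=-0.0684

Split into d^2_{1,1}(β=2.8316) × two z-phases.
With c≡cos(β/2)=0.154376 and s≡sin(β/2)=0.988012, N=[6·1·6·1]^{1/2}=6.000000
k: max(0,(1)−(1))=0 … min(2+(1),2−(1))=1
  k=0: (−1)^0·6.0000/(6)·0.1544^4·0.9880^0 = +0.000568
  k=1: (−1)^1·6.0000/(2)·0.1544^2·0.9880^2 = -0.069792
d^2_{1,1}(2.8316) = +0.000568 -0.069792 = -0.069224
D = (-0.395846+0.918317i)·(-0.069224)·(+0.968316-0.249729i) = +0.010659-0.068399i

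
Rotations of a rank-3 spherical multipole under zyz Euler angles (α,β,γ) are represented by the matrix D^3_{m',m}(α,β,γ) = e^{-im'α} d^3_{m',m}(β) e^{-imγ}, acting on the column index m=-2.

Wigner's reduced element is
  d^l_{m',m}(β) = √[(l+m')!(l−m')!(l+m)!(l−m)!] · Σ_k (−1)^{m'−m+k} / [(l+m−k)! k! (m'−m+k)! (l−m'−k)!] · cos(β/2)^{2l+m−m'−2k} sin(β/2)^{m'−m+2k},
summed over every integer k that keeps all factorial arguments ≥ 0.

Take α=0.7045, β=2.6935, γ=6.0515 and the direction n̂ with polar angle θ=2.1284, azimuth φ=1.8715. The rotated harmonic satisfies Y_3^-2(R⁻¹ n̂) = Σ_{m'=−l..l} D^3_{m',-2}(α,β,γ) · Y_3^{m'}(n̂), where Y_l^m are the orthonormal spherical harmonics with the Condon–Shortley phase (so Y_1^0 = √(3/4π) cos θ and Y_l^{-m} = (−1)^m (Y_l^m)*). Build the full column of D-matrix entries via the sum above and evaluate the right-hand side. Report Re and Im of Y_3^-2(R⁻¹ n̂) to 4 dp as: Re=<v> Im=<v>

Re=-0.3114 Im=0.2345

Need the full column D^3_{m',-2} for m'=−3..3 at α=0.7045, β=2.6935, γ=6.0515.
cos(β/2)=0.222177, sin(β/2)=0.975006
d^3_{-3,-2}: single k=1 term ⇒ +0.001293;  D = -0.000102+0.001289i
d^3_{-2,-2}: k∈[0..1] ⇒ +0.000120 -0.011582 = -0.011462;  D = -0.006708-0.009294i
d^3_{-1,-2}: k∈[0..1] ⇒ -0.001669 +0.064291 = +0.062621;  D = +0.060810+0.014954i
d^3_{0,-2}: k∈[0..1] ⇒ +0.012687 -0.244336 = -0.231649;  D = -0.207222+0.103539i
d^3_{1,-2}: k∈[0..1] ⇒ -0.064291 +0.619064 = +0.554774;  D = +0.217533-0.510346i
d^3_{2,-2}: k∈[0..1] ⇒ +0.223047 -0.859102 = -0.636055;  D = +0.188924+0.607350i
d^3_{3,-2}: single k=0 term ⇒ -0.479525;  D = +0.405073+0.256633i
Y_3^{m'}(θ=2.1284,φ=1.8715) and Σ D·Y over m':
  (-0.0001+0.0013i)·(+0.2000+0.1580i)  (-0.0067-0.0093i)·(+0.3210-0.2203i)  (+0.0608+0.0150i)·(-0.0325-0.1048i)  (-0.2072+0.1035i)·(+0.3159+0.0000i)  (+0.2175-0.5103i)·(+0.0325-0.1048i)  (+0.1889+0.6074i)·(+0.3210+0.2203i)  (+0.4051+0.2566i)·(-0.2000+0.1580i)
Y_3^-2(R⁻¹ n̂) = -0.311426+0.234510i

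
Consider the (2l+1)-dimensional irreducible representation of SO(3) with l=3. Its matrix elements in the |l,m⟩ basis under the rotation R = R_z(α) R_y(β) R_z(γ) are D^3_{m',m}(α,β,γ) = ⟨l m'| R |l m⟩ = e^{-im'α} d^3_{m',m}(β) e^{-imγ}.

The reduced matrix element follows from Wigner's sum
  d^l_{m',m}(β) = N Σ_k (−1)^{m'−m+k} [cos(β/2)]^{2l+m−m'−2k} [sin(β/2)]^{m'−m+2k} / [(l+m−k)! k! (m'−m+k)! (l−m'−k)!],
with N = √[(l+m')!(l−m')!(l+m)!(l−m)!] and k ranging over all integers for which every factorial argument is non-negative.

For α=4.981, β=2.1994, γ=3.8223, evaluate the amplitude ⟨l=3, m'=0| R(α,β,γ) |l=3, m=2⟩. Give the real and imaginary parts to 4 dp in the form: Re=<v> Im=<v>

Re=-0.1095 Im=0.5153

Split into d^3_{0,2}(β=2.1994) × two z-phases.
Half-angle: c=0.453863, s=0.891071. N=√(6·6·120·1)=65.726707
k∈{2,3} keeps every argument non-negative
  k=2: (−1)^0·65.7267/(12)·0.4539^4·0.8911^2 = +0.184538
  k=3: (−1)^1·65.7267/(12)·0.4539^2·0.8911^4 = -0.711313
d^3_{0,2}(2.1994) = +0.184538 -0.711313 = -0.526775
Phases: e^{-i·(0)·4.981}=+1.000000+0.000000i, e^{-i·(2)·3.8223}=+0.207855-0.978160i ⇒ D=-0.109493+0.515270i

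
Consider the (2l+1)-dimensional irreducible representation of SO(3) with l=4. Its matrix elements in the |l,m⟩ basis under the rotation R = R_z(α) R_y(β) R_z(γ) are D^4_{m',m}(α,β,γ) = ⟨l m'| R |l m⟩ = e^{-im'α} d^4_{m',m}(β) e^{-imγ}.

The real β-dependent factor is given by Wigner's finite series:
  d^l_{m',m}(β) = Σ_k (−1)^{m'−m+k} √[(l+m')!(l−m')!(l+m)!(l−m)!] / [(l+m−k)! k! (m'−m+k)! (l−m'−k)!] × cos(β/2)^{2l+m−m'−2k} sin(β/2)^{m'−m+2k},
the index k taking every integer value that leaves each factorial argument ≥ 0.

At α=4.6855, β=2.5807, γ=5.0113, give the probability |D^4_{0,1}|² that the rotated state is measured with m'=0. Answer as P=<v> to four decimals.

P=0.2585

First d^4_{0,1}(β=2.5807), then the phase factors e^{-i(0)α} and e^{-i(1)γ}:
Half-angle: c=0.276785, s=0.960932. N=√(24·24·120·6)=643.987578
k: max(0,(1)−(0))=1 … min(4+(1),4−(0))=4
  k=1: (−1)^0·643.9876/(144)·0.2768^7·0.9609^1 = +0.000535
  k=2: (−1)^1·643.9876/(24)·0.2768^5·0.9609^3 = -0.038677
  k=3: (−1)^2·643.9876/(24)·0.2768^3·0.9609^5 = +0.466182
  k=4: (−1)^3·643.9876/(144)·0.2768^1·0.9609^7 = -0.936495
d^4_{0,1}(2.5807) = +0.000535 -0.038677 +0.466182 -0.936495 = -0.508456
|D^4_{0,1}|² = |d^4_{0,1}(β)|² = (-0.508456)² = 0.258527 (the z-rotation phases have unit modulus)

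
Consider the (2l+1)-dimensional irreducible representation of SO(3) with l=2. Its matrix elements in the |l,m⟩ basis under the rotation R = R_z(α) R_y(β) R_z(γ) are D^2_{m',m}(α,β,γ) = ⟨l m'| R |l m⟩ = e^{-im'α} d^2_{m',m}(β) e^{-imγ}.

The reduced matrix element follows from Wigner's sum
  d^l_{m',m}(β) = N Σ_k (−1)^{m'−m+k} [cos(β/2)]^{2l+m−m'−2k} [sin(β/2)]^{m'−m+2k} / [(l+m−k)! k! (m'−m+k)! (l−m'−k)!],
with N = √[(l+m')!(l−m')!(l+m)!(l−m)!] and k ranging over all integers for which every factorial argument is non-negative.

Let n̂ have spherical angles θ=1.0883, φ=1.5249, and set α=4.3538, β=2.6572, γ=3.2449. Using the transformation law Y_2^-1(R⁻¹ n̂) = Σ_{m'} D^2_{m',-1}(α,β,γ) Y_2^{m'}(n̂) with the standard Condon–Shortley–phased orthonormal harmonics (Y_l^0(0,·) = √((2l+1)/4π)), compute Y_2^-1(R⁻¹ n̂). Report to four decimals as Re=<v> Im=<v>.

Need the full column D^2_{m',-1} for m'=−2..2 at α=4.3538, β=2.6572, γ=3.2449.
cos(β/2)=0.239835, sin(β/2)=0.970814
d^2_{-2,-1}: single k=1 term ⇒ +0.026786;  D = +0.021895-0.015430i
d^2_{-1,-1}: k∈[0..1] ⇒ +0.003309 -0.162637 = -0.159328;  D = -0.040233-0.154165i
d^2_{0,-1}: k∈[0..1] ⇒ -0.032806 +0.537522 = +0.504716;  D = -0.502026-0.052048i
d^2_{1,-1}: k∈[0..1] ⇒ +0.162637 -0.888267 = -0.725630;  D = -0.323374+0.649590i
d^2_{2,-1}: single k=0 term ⇒ -0.438885;  D = -0.299261-0.321034i
Y_2^{m'}(θ=1.0883,φ=1.5249) and Σ D·Y over m':
  (+0.0219-0.0154i)·(-0.3018-0.0278i)  (-0.0402-0.1542i)·(+0.0146-0.3172i)  (-0.5020-0.0520i)·(-0.1117+0.0000i)  (-0.3234+0.6496i)·(-0.0146-0.3172i)  (-0.2993-0.3210i)·(-0.3018+0.0278i)
Y_2^-1(R⁻¹ n̂) = +0.309556+0.202074i

Re=0.3096 Im=0.2021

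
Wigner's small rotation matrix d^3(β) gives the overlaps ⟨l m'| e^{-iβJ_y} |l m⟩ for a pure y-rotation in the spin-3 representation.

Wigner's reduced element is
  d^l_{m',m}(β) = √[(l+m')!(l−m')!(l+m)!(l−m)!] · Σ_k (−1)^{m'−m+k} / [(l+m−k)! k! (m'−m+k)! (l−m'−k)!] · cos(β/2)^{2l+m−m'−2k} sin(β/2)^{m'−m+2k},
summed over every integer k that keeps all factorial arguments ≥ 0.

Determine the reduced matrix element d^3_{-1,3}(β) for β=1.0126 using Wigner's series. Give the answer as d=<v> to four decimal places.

d=0.1638

d^3_{-1,3}(β=1.0126) via Wigner's sum:
Half-angle: c=0.874545, s=0.484945. N=√(2·24·720·1)=185.903201
The bounds max(0,m−m')=4 and min(l+m,l−m')=4 give 1 term
  k=4: (−1)^0·185.9032/(48)·0.8745^2·0.4849^4 = +0.163824
d^3_{-1,3}(1.0126) = +0.163824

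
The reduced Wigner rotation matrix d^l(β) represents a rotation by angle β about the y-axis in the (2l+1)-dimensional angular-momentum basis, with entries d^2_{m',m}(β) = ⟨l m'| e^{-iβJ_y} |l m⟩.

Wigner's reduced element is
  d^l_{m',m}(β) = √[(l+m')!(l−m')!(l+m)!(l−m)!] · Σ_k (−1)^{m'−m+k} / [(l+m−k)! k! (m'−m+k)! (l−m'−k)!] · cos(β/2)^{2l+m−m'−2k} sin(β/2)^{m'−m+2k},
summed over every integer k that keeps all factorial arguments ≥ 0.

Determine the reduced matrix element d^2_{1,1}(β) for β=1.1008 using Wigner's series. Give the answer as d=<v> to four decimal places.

d=-0.0685

d^2_{1,1}(β=1.1008) via Wigner's sum:
With c≡cos(β/2)=0.852315 and s≡sin(β/2)=0.523028, N=[6·1·6·1]^{1/2}=6.000000
Admissible k: 0..1 (factorial args all ≥0)
  k=0: (−1)^0·6.0000/(6)·0.8523^4·0.5230^0 = +0.527717
  k=1: (−1)^1·6.0000/(2)·0.8523^2·0.5230^2 = -0.596173
d^2_{1,1}(1.1008) = +0.527717 -0.596173 = -0.068455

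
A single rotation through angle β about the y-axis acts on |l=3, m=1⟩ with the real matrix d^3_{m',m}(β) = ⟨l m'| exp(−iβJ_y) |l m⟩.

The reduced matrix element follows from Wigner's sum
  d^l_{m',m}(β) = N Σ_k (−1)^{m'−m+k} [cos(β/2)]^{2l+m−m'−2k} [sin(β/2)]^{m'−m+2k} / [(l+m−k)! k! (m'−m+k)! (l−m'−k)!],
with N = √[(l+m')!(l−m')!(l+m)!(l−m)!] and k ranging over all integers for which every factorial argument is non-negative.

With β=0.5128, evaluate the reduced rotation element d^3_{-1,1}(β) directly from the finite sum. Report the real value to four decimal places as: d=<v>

d^3_{-1,1}(β=0.5128) via Wigner's sum:
c=cos(0.5128/2)=0.967309, s=sin(0.5128/2)=0.253600; N=√[2·24·24·2]=48.000000
The bounds max(0,m−m')=2 and min(l+m,l−m')=4 give 3 terms
  k=2: (−1)^0·48.0000/(8)·0.9673^4·0.2536^2 = +0.337840
  k=3: (−1)^1·48.0000/(6)·0.9673^2·0.2536^4 = -0.030961
  k=4: (−1)^2·48.0000/(48)·0.9673^0·0.2536^6 = +0.000266
d^3_{-1,1}(0.5128) = +0.337840 -0.030961 +0.000266 = +0.307145

d=0.3071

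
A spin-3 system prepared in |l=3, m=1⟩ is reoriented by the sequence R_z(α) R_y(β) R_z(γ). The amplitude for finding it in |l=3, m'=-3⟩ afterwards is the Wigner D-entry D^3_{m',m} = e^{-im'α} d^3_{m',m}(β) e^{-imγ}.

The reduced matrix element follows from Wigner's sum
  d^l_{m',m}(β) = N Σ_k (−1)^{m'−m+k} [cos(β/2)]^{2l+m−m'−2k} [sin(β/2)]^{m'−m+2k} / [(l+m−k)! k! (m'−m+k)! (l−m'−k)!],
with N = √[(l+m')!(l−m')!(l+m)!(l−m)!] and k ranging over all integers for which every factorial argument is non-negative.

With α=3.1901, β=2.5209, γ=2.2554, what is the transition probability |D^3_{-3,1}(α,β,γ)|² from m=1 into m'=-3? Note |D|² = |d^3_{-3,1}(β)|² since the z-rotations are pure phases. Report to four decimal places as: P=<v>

First d^3_{-3,1}(β=2.5209), then the phase factors e^{-i(-3)α} and e^{-i(1)γ}:
Half-angle: c=0.305388, s=0.952228. N=√(1·720·24·2)=185.903201
k∈{4} keeps every argument non-negative
  k=4: (−1)^0·185.9032/(48)·0.3054^2·0.9522^4 = +0.296971
d^3_{-3,1}(2.5209) = +0.296971
|D^3_{-3,1}|² = |d^3_{-3,1}(β)|² = (+0.296971)² = 0.088192 (the z-rotation phases have unit modulus)

P=0.0882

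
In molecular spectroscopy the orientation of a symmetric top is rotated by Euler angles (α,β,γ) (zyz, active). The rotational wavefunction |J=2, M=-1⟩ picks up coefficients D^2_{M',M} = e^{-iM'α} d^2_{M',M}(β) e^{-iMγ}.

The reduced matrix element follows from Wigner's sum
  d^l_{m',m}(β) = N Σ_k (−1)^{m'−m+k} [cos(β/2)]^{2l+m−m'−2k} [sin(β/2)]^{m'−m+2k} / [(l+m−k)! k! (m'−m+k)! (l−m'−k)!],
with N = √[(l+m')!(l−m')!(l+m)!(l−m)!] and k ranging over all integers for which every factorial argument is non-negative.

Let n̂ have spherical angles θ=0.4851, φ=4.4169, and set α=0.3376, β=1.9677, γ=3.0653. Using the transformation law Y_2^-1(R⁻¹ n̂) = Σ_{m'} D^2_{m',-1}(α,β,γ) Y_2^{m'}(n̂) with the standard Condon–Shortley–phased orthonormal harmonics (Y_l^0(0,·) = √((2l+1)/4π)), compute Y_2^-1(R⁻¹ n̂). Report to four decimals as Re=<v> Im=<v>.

Need the full column D^2_{m',-1} for m'=−2..2 at α=0.3376, β=1.9677, γ=3.0653.
cos(β/2)=0.553821, sin(β/2)=0.832636
d^2_{-2,-1}: single k=1 term ⇒ +0.282874;  D = -0.233641-0.159468i
d^2_{-1,-1}: k∈[0..1] ⇒ +0.094076 -0.637926 = -0.543850;  D = +0.525388+0.140500i
d^2_{0,-1}: k∈[0..1] ⇒ -0.346449 +0.783087 = +0.436639;  D = -0.435369+0.033280i
d^2_{1,-1}: k∈[0..1] ⇒ +0.637926 -0.480640 = +0.157286;  D = -0.144005+0.063257i
d^2_{2,-1}: single k=0 term ⇒ -0.639388;  D = +0.467182-0.436530i
Y_2^{m'}(θ=0.4851,φ=4.4169) and Σ D·Y over m':
  (-0.2336-0.1595i)·(-0.0697-0.0468i)  (+0.5254+0.1405i)·(-0.0928+0.3049i)  (-0.4354+0.0333i)·(+0.4251+0.0000i)  (-0.1440+0.0633i)·(+0.0928+0.3049i)  (+0.4672-0.4365i)·(-0.0697+0.0468i)
Y_2^-1(R⁻¹ n̂) = -0.312616+0.197611i

Re=-0.3126 Im=0.1976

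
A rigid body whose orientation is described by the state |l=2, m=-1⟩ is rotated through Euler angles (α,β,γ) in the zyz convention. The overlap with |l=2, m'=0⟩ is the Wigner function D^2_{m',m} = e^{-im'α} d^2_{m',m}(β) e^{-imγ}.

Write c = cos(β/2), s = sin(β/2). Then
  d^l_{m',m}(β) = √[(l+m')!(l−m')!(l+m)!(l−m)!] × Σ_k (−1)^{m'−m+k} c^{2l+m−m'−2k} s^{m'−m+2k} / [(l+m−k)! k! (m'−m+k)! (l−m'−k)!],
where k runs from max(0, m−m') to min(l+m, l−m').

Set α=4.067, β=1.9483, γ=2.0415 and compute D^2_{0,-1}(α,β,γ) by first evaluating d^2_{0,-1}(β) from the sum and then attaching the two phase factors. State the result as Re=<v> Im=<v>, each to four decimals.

Re=-0.1903 Im=0.3740

Split into d^2_{0,-1}(β=1.9483) × two z-phases.
c=cos(1.9483/2)=0.561871, s=sin(1.9483/2)=0.827225; N=√[2·2·1·6]=4.898979
k∈{0,1} keeps every argument non-negative
  k=0: (−1)^1·4.8990/(2)·0.5619^3·0.8272^1 = -0.359426
  k=1: (−1)^2·4.8990/(2)·0.5619^1·0.8272^3 = +0.779081
d^2_{0,-1}(1.9483) = -0.359426 +0.779081 = +0.419655
Phases: e^{-i·(0)·4.067}=+1.000000+0.000000i, e^{-i·(-1)·2.0415}=-0.453514+0.891249i ⇒ D=-0.190319+0.374017i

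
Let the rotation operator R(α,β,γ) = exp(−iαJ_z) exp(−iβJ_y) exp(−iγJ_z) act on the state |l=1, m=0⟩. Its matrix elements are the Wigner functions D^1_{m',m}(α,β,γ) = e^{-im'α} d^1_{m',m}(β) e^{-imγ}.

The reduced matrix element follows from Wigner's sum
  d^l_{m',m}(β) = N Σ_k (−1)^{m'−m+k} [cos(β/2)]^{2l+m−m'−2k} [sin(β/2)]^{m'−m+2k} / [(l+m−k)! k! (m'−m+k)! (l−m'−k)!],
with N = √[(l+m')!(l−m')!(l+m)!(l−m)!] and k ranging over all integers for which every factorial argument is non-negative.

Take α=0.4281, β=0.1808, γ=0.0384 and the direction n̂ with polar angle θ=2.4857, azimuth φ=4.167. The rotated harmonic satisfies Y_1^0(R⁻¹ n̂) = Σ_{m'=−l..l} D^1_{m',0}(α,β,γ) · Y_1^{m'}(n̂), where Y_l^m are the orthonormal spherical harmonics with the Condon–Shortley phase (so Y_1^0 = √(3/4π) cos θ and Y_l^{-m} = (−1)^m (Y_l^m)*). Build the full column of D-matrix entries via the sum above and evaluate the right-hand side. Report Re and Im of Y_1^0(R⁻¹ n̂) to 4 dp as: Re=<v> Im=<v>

Re=-0.4252 Im=0.0000

Need the full column D^1_{m',0} for m'=−1..1 at α=0.4281, β=0.1808, γ=0.0384.
cos(β/2)=0.995917, sin(β/2)=0.090277
d^1_{-1,0}: single k=1 term ⇒ +0.127150;  D = +0.115675+0.052785i
d^1_{0,0}: k∈[0..1] ⇒ +0.991850 -0.008150 = +0.983700;  D = +0.983700+0.000000i
d^1_{1,0}: single k=0 term ⇒ -0.127150;  D = -0.115675+0.052785i
Y_1^{m'}(θ=2.4857,φ=4.167) and Σ D·Y over m':
  (+0.1157+0.0528i)·(-0.1093+0.1801i)  (+0.9837+0.0000i)·(-0.3872+0.0000i)  (-0.1157+0.0528i)·(+0.1093+0.1801i)
Y_1^0(R⁻¹ n̂) = -0.425212+0.000000i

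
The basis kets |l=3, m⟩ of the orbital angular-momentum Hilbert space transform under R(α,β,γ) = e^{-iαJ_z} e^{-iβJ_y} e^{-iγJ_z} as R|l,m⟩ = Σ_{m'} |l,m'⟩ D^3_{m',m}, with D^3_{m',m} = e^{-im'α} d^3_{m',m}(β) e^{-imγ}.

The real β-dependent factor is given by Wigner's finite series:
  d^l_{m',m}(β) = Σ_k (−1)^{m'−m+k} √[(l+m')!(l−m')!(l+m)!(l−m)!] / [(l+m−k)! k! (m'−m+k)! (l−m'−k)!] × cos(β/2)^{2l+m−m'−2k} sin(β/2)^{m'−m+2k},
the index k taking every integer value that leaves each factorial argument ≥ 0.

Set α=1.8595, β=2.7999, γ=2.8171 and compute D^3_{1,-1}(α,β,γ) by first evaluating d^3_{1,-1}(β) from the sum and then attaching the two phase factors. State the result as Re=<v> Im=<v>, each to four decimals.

D^3_{1,-1}(1.8595,2.7999,2.8171) = e^{-i·1·1.8595}·d^3_{1,-1}(2.7999)·e^{-i·-1·2.8171}. Compute d first:
Half-angle: c=0.170016, s=0.985441. N=√(24·2·2·24)=48.000000
k: max(0,(-1)−(1))=0 … min(3+(-1),3−(1))=2
  k=0: (−1)^2·48.0000/(8)·0.1700^4·0.9854^2 = +0.004868
  k=1: (−1)^3·48.0000/(6)·0.1700^2·0.9854^4 = -0.218069
  k=2: (−1)^4·48.0000/(48)·0.1700^0·0.9854^6 = +0.915766
d^3_{1,-1}(2.7999) = +0.004868 -0.218069 +0.915766 = +0.702565
Phases: e^{-i·(1)·1.8595}=-0.284710-0.958614i, e^{-i·(-1)·2.8171}=-0.947813+0.318828i ⇒ D=+0.404315+0.574566i

Re=0.4043 Im=0.5746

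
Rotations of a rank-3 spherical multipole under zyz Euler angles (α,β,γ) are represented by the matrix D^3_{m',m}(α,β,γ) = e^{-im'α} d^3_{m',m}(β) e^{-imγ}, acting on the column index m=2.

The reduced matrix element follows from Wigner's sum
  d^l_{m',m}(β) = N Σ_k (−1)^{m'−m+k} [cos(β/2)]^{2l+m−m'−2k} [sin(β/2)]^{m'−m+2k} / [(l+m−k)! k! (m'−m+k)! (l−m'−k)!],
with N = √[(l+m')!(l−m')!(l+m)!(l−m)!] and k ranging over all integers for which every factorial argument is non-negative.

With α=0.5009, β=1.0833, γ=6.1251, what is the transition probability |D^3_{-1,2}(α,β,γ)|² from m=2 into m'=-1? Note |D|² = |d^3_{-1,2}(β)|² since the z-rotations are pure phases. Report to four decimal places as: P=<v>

First d^3_{-1,2}(β=1.0833), then the phase factors e^{-i(-1)α} and e^{-i(2)γ}:
Half-angle: c=0.856859, s=0.515551. N=√(2·24·120·1)=75.894664
k: max(0,(2)−(-1))=3 … min(3+(2),3−(-1))=4
  k=3: (−1)^0·75.8947/(12)·0.8569^3·0.5156^3 = +0.545220
  k=4: (−1)^1·75.8947/(24)·0.8569^1·0.5156^5 = -0.098688
d^3_{-1,2}(1.0833) = +0.545220 -0.098688 = +0.446532
|D^3_{-1,2}|² = |d^3_{-1,2}(β)|² = (+0.446532)² = 0.199391 (the z-rotation phases have unit modulus)

P=0.1994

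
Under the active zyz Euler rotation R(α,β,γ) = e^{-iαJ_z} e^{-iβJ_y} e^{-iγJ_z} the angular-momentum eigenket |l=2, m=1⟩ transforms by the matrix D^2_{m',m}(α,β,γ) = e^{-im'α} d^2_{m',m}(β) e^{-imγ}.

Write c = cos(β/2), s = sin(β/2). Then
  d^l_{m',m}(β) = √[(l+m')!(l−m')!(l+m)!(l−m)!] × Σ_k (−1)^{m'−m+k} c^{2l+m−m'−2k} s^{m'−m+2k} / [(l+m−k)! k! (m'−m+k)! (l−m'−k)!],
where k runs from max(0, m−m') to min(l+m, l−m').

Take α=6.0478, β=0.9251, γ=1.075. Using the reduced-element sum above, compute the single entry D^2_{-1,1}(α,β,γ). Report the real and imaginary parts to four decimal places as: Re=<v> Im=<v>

Split into d^2_{-1,1}(β=0.9251) × two z-phases.
Half-angle: c=0.894918, s=0.446232. N=√(1·6·6·1)=6.000000
k∈{2,3} keeps every argument non-negative
  k=2: (−1)^0·6.0000/(2)·0.8949^2·0.4462^2 = +0.478418
  k=3: (−1)^1·6.0000/(6)·0.8949^0·0.4462^4 = -0.039650
d^2_{-1,1}(0.9251) = +0.478418 -0.039650 = +0.438769
Phases: e^{-i·(-1)·6.0478}=+0.972425-0.233218i, e^{-i·(1)·1.075}=+0.475732-0.879590i ⇒ D=+0.112973-0.423975i

Re=0.1130 Im=-0.4240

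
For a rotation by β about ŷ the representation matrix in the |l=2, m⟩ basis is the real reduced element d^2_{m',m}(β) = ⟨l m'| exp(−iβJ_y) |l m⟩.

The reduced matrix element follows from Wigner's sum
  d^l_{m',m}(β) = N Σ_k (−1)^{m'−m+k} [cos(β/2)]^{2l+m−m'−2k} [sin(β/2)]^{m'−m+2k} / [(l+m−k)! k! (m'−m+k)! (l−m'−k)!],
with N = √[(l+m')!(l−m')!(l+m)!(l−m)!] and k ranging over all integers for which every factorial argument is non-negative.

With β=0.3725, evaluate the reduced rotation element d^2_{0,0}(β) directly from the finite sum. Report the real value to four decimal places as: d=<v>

d^2_{0,0}(β=0.3725) via Wigner's sum:
With c≡cos(β/2)=0.982706 and s≡sin(β/2)=0.185175, N=[2·2·2·2]^{1/2}=4.000000
The bounds max(0,m−m')=0 and min(l+m,l−m')=2 give 3 terms
  k=0: (−1)^0·4.0000/(4)·0.9827^4·0.1852^0 = +0.932596
  k=1: (−1)^1·4.0000/(1)·0.9827^2·0.1852^2 = -0.132456
  k=2: (−1)^2·4.0000/(4)·0.9827^0·0.1852^4 = +0.001176
d^2_{0,0}(0.3725) = +0.932596 -0.132456 +0.001176 = +0.801316

d=0.8013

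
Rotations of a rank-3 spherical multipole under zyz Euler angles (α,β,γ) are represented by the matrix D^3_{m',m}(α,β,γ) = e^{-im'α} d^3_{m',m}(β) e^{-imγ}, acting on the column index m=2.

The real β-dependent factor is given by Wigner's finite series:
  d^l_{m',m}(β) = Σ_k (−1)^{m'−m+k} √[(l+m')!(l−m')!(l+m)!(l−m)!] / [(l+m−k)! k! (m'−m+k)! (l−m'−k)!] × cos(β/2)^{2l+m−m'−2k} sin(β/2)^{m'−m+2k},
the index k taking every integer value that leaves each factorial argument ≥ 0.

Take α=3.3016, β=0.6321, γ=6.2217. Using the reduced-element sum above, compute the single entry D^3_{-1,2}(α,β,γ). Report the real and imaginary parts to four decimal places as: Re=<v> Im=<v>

Split into d^3_{-1,2}(β=0.6321) × two z-phases.
c=cos(0.6321/2)=0.950471, s=sin(0.6321/2)=0.310815; N=√[2·24·120·1]=75.894664
k: max(0,(2)−(-1))=3 … min(3+(2),3−(-1))=4
  k=3: (−1)^0·75.8947/(12)·0.9505^3·0.3108^3 = +0.163061
  k=4: (−1)^1·75.8947/(24)·0.9505^1·0.3108^5 = -0.008719
d^3_{-1,2}(0.6321) = +0.163061 -0.008719 = +0.154343
D = (-0.987226-0.159325i)·(+0.154343)·(+0.992449+0.122661i) = -0.148204-0.043095i

Re=-0.1482 Im=-0.0431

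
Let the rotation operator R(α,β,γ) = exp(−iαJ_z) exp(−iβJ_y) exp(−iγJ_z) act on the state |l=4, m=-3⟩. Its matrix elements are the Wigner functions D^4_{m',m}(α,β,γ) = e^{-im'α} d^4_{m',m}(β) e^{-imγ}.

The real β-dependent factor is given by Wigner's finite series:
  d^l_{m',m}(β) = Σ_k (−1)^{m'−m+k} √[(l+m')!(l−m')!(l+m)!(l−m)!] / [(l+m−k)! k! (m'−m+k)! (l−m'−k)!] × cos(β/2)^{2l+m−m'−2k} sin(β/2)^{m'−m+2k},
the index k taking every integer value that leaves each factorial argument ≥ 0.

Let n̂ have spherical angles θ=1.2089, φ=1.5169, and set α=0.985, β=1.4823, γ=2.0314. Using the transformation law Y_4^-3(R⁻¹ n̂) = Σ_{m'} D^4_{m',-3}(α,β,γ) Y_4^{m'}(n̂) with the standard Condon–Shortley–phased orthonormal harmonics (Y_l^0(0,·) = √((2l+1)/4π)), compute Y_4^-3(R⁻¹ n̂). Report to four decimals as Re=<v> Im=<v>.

Re=0.1708 Im=-0.0390

Need the full column D^4_{m',-3} for m'=−4..4 at α=0.985, β=1.4823, γ=2.0314.
cos(β/2)=0.737693, sin(β/2)=0.675137
d^4_{-4,-3}: single k=1 term ⇒ +0.227020;  D = -0.186152-0.129945i
d^4_{-3,-3}: k∈[0..1] ⇒ +0.087701 -0.514202 = -0.426502;  D = +0.396773-0.156445i
d^4_{-2,-3}: k∈[0..1] ⇒ -0.300320 +0.754636 = +0.454317;  D = -0.094804+0.444315i
d^4_{-1,-3}: k∈[0..1] ⇒ +0.583051 -0.813931 = -0.230880;  D = -0.161515-0.164981i
d^4_{0,-3}: k∈[0..1] ⇒ -0.795456 +0.666268 = -0.129188;  D = -0.126888+0.024270i
d^4_{1,-3}: k∈[0..1] ⇒ +0.813931 -0.409045 = +0.404886;  D = +0.156480-0.373425i
d^4_{2,-3}: k∈[0..1] ⇒ -0.632077 +0.176474 = -0.455603;  D = +0.252794+0.379038i
d^4_{3,-3}: k∈[0..1] ⇒ +0.360744 -0.043165 = +0.317579;  D = -0.317578+0.000760i
d^4_{4,-3}: single k=0 term ⇒ -0.133402;  D = +0.073487-0.111336i
Y_4^{m'}(θ=1.2089,φ=1.5169) and Σ D·Y over m':
  (-0.1862-0.1299i)·(+0.3307+0.0724i)  (+0.3968-0.1564i)·(-0.0584+0.3578i)  (-0.0948+0.4443i)·(+0.0356+0.0039i)  (-0.1615-0.1650i)·(-0.0179+0.3320i)  (-0.1269+0.0243i)·(-0.0223+0.0000i)  (+0.1565-0.3734i)·(+0.0179+0.3320i)  (+0.2528+0.3790i)·(+0.0356-0.0039i)  (-0.3176+0.0008i)·(+0.0584+0.3578i)  (+0.0735-0.1113i)·(+0.3307-0.0724i)
Y_4^-3(R⁻¹ n̂) = +0.170758-0.039025i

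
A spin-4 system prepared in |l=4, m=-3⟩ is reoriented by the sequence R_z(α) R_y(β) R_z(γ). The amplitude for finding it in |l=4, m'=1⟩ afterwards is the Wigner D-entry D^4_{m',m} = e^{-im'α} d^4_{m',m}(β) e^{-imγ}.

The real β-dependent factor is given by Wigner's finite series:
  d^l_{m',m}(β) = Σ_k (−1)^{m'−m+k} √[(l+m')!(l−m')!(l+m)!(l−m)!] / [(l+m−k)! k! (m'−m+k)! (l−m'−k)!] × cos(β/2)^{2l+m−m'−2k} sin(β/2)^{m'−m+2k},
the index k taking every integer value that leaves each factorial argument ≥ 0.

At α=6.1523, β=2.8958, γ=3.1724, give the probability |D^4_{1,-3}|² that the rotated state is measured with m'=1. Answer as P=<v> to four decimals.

P=0.0123

First d^4_{1,-3}(β=2.8958), then the phase factors e^{-i(1)α} and e^{-i(-3)γ}:
With c≡cos(β/2)=0.122587 and s≡sin(β/2)=0.992458, N=[120·6·1·5040]^{1/2}=1904.940944
k∈{0,1} keeps every argument non-negative
  k=0: (−1)^4·1904.9409/(144)·0.1226^4·0.9925^4 = +0.002898
  k=1: (−1)^5·1904.9409/(240)·0.1226^2·0.9925^6 = -0.113981
d^4_{1,-3}(2.8958) = +0.002898 -0.113981 = -0.111083
|D^4_{1,-3}|² = |d^4_{1,-3}(β)|² = (-0.111083)² = 0.012339 (the z-rotation phases have unit modulus)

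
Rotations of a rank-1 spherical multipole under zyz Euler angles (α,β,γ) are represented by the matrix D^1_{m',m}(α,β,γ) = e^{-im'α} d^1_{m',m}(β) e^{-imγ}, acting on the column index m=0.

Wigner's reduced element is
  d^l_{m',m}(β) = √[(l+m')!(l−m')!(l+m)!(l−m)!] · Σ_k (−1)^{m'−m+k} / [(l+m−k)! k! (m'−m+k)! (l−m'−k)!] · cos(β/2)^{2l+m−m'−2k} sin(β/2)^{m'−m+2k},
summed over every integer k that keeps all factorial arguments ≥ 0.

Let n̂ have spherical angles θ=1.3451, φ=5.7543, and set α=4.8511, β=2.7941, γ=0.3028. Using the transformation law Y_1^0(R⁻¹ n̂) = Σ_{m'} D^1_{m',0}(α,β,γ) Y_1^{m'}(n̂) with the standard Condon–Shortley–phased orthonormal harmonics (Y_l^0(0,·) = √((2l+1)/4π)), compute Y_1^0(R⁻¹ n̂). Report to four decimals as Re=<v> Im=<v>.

Need the full column D^1_{m',0} for m'=−1..1 at α=4.8511, β=2.7941, γ=0.3028.
cos(β/2)=0.172873, sin(β/2)=0.984944
d^1_{-1,0}: single k=1 term ⇒ +0.240799;  D = +0.033294-0.238486i
d^1_{0,0}: k∈[0..1] ⇒ +0.029885 -0.970115 = -0.940230;  D = -0.940230+0.000000i
d^1_{1,0}: single k=0 term ⇒ -0.240799;  D = -0.033294-0.238486i
Y_1^{m'}(θ=1.3451,φ=5.7543) and Σ D·Y over m':
  (+0.0333-0.2385i)·(+0.2907+0.1699i)  (-0.9402+0.0000i)·(+0.1093+0.0000i)  (-0.0333-0.2385i)·(-0.2907+0.1699i)
Y_1^0(R⁻¹ n̂) = -0.002407+0.000000i

Re=-0.0024 Im=0.0000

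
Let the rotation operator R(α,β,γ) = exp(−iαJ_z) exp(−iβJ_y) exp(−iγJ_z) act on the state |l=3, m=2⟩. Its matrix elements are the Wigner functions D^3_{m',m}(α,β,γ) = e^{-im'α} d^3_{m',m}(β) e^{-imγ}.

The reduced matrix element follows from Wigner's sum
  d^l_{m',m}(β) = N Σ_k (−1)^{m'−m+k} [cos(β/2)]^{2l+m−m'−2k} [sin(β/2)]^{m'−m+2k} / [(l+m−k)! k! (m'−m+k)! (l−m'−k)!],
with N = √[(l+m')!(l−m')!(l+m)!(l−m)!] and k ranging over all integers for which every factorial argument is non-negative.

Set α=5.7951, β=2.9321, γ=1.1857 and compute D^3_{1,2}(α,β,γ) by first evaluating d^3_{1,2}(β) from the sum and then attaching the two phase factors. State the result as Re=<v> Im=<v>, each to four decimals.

D^3_{1,2}(5.7951,2.9321,1.1857) = e^{-i·1·5.7951}·d^3_{1,2}(2.9321)·e^{-i·2·1.1857}. Compute d first:
With c≡cos(β/2)=0.104555 and s≡sin(β/2)=0.994519, N=[24·2·120·1]^{1/2}=75.894664
k: max(0,(2)−(1))=1 … min(3+(2),3−(1))=2
  k=1: (−1)^0·75.8947/(24)·0.1046^5·0.9945^1 = +0.000039
  k=2: (−1)^1·75.8947/(12)·0.1046^3·0.9945^3 = -0.007111
d^3_{1,2}(2.9321) = +0.000039 -0.007111 = -0.007071
Attach z-rotation phases: D = e^{-i(1)(5.7951)}·(-0.007071)·e^{-i(2)(1.1857)} = +0.002174+0.006729i

Re=0.0022 Im=0.0067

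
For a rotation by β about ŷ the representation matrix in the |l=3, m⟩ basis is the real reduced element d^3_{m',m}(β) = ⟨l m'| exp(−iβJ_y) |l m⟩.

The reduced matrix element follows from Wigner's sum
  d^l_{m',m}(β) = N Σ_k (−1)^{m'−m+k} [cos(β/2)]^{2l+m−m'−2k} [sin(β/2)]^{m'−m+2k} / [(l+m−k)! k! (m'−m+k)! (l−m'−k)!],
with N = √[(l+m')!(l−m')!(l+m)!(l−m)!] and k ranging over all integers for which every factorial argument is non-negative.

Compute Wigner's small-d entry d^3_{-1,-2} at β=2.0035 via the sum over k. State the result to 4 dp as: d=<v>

d^3_{-1,-2}(β=2.0035) via Wigner's sum:
Half-angle: c=0.538829, s=0.842415. N=√(2·24·1·120)=75.894664
The bounds max(0,m−m')=0 and min(l+m,l−m')=1 give 2 terms
  k=0: (−1)^1·75.8947/(24)·0.5388^5·0.8424^1 = -0.120999
  k=1: (−1)^2·75.8947/(12)·0.5388^3·0.8424^3 = +0.591509
d^3_{-1,-2}(2.0035) = -0.120999 +0.591509 = +0.470510

d=0.4705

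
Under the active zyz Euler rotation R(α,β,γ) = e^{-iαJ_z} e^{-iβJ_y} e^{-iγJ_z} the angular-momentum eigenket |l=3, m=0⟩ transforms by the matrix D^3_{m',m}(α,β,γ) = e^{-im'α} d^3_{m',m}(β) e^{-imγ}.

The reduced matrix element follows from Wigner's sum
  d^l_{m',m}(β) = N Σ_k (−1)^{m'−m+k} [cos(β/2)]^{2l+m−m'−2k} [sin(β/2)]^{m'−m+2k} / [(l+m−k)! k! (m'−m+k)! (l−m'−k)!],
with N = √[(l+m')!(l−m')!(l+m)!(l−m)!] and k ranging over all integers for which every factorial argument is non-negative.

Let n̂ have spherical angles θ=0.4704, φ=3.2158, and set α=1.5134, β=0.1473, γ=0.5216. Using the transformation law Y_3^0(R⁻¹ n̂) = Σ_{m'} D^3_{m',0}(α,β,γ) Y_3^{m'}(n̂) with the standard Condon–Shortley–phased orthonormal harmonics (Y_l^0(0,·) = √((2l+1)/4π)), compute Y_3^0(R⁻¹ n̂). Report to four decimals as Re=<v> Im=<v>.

Re=0.2641 Im=0.0000

Need the full column D^3_{m',0} for m'=−3..3 at α=1.5134, β=0.1473, γ=0.5216.
cos(β/2)=0.997289, sin(β/2)=0.073583
d^3_{-3,0}: single k=3 term ⇒ +0.001767;  D = -0.000303-0.001741i
d^3_{-2,0}: k∈[2..3] ⇒ +0.029336 -0.000160 = +0.029177;  D = -0.028985+0.003342i
d^3_{-1,0}: k∈[1..3] ⇒ +0.251464 -0.004107 +0.000007 = +0.247365;  D = +0.014190+0.246957i
d^3_{0,0}: k∈[0..3] ⇒ +0.983844 -0.048204 +0.000262 -0.000000 = +0.935902;  D = +0.935902+0.000000i
d^3_{1,0}: k∈[0..2] ⇒ -0.251464 +0.004107 -0.000007 = -0.247365;  D = -0.014190+0.246957i
d^3_{2,0}: k∈[0..1] ⇒ +0.029336 -0.000160 = +0.029177;  D = -0.028985-0.003342i
d^3_{3,0}: single k=0 term ⇒ -0.001767;  D = +0.000303-0.001741i
Y_3^{m'}(θ=0.4704,φ=3.2158) and Σ D·Y over m':
  (-0.0003-0.0017i)·(-0.0379+0.0086i)  (-0.0290+0.0033i)·(+0.1851-0.0277i)  (+0.0142+0.2470i)·(-0.4343+0.0323i)  (+0.9359+0.0000i)·(+0.3236+0.0000i)  (-0.0142+0.2470i)·(+0.4343+0.0323i)  (-0.0290-0.0033i)·(+0.1851+0.0277i)  (+0.0003-0.0017i)·(+0.0379+0.0086i)
Y_3^0(R⁻¹ n̂) = +0.264110-0.000000i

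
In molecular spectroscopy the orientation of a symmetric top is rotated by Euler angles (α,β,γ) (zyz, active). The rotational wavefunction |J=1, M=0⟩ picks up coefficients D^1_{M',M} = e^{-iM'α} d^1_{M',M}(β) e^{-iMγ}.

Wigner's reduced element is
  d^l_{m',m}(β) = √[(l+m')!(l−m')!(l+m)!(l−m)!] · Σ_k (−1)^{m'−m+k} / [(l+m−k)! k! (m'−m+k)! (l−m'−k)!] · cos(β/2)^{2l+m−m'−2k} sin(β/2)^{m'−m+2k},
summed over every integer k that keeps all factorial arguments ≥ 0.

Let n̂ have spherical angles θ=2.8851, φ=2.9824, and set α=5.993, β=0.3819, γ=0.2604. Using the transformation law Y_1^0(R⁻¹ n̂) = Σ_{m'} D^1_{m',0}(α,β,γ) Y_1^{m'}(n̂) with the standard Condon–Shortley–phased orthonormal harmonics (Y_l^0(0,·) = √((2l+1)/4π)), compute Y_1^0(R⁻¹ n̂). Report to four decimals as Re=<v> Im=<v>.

Re=-0.4844 Im=0.0000

Need the full column D^1_{m',0} for m'=−1..1 at α=5.993, β=0.3819, γ=0.2604.
cos(β/2)=0.981824, sin(β/2)=0.189792
d^1_{-1,0}: single k=1 term ⇒ +0.263528;  D = +0.252510-0.075403i
d^1_{0,0}: k∈[0..1] ⇒ +0.963979 -0.036021 = +0.927958;  D = +0.927958+0.000000i
d^1_{1,0}: single k=0 term ⇒ -0.263528;  D = -0.252510-0.075403i
Y_1^{m'}(θ=2.8851,φ=2.9824) and Σ D·Y over m':
  (+0.2525-0.0754i)·(-0.0865-0.0139i)  (+0.9280+0.0000i)·(-0.4726+0.0000i)  (-0.2525-0.0754i)·(+0.0865-0.0139i)
Y_1^0(R⁻¹ n̂) = -0.484370+0.000000i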